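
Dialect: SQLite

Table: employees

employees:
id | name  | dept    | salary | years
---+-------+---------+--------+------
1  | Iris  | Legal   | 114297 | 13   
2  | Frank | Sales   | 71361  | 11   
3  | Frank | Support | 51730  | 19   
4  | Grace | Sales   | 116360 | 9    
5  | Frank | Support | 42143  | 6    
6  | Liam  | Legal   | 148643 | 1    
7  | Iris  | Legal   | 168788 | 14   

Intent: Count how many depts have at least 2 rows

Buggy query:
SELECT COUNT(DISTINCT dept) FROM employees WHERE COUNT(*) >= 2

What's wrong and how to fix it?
Bug: COUNT(*) cannot appear in WHERE; the per-group count doesn't exist yet

Fix: Group first with HAVING COUNT(*) >= 2, then COUNT the resulting groups

Corrected query:
SELECT COUNT(*) FROM (SELECT dept FROM employees GROUP BY dept HAVING COUNT(*) >= 2)

Result:
COUNT(*)
--------
3       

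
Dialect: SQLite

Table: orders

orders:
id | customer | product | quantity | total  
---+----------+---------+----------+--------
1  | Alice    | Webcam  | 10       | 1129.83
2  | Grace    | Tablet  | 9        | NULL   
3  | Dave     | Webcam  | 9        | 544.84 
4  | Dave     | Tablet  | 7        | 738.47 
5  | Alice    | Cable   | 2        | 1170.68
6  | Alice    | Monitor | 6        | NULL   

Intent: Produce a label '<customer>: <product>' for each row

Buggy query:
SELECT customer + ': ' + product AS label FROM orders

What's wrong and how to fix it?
Bug: SQLite uses || for string concatenation; + coerces text to numbers (yielding 0)

Fix: Replace + with || to concatenate text

Corrected query:
SELECT customer || ': ' || product AS label FROM orders

Result:
label         
--------------
Alice: Webcam 
Grace: Tablet 
Dave: Webcam  
Dave: Tablet  
Alice: Cable  
Alice: Monitor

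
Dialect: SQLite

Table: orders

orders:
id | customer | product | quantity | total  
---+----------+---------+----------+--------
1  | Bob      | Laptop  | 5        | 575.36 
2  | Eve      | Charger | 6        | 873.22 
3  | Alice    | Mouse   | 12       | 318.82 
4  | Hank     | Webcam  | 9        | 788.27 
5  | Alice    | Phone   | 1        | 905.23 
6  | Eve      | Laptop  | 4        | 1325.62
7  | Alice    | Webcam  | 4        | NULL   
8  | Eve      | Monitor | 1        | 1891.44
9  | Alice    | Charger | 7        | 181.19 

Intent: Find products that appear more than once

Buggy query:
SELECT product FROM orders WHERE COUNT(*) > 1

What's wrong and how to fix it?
Bug: COUNT(*) is an aggregate and cannot be used in WHERE

Fix: Group first, then use HAVING for the count condition

Corrected query:
SELECT product FROM orders GROUP BY product HAVING COUNT(*) > 1

Result:
product
-------
Charger
Laptop 
Webcam 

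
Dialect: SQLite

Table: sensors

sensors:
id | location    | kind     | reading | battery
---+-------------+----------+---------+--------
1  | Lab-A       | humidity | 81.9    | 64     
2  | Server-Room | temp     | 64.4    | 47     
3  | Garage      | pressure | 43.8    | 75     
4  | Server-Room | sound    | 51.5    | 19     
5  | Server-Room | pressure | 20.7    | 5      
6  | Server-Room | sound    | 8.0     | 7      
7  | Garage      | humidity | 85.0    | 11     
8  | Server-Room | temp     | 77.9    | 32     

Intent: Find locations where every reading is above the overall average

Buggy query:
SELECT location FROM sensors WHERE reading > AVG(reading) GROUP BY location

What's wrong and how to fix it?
Bug: WHERE evaluates per row before aggregation, so AVG() is unavailable

Fix: Use a subquery for AVG and a HAVING MIN(...) filter so the condition holds for every row in the group

Corrected query:
SELECT location FROM sensors GROUP BY location HAVING MIN(reading) > (SELECT AVG(reading) FROM sensors)

Result:
location
--------
Lab-A   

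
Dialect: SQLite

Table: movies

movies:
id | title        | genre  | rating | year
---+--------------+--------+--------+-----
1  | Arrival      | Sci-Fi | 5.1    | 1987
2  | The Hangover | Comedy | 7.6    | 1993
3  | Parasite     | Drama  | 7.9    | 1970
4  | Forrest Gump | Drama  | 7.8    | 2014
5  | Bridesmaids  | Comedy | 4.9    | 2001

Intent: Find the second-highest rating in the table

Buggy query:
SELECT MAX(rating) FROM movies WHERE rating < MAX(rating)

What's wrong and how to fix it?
Bug: The inner MAX is an aggregate inside WHERE, which is not allowed

Fix: Compute the overall MAX in a subquery, then take MAX of rows below it

Corrected query:
SELECT MAX(rating) FROM movies WHERE rating < (SELECT MAX(rating) FROM movies)

Result:
MAX(rating)
-----------
7.8        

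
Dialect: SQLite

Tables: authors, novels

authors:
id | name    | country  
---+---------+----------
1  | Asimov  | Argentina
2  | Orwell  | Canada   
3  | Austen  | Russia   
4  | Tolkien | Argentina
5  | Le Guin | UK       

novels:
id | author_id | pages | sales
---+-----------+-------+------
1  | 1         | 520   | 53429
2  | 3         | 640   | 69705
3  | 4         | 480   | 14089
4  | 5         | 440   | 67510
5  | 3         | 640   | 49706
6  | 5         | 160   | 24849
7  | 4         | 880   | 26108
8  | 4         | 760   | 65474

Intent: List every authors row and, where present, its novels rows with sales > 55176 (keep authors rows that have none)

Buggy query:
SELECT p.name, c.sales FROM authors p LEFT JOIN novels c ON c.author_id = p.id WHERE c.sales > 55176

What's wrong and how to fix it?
Bug: Filtering c.sales in WHERE discards the NULL rows produced by LEFT JOIN, turning it into an inner join

Fix: Put 'c.sales > 55176' in the JOIN's ON clause instead of WHERE

Corrected query:
SELECT p.name, c.sales FROM authors p LEFT JOIN novels c ON c.author_id = p.id AND c.sales > 55176

Result:
name    | sales
--------+------
Asimov  | NULL 
Orwell  | NULL 
Austen  | 69705
Tolkien | 65474
Le Guin | 67510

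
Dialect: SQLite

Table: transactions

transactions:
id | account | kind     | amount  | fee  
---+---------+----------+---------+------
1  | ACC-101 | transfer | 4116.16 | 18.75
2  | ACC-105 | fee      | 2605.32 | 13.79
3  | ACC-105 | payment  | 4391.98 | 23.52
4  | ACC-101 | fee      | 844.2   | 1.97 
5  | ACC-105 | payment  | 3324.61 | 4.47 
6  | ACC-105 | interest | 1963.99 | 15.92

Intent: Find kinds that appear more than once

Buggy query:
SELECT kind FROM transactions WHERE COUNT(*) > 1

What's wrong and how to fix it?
Bug: WHERE can't reference COUNT(*); aggregates are computed after WHERE

Fix: Group first, then use HAVING for the count condition

Corrected query:
SELECT kind FROM transactions GROUP BY kind HAVING COUNT(*) > 1

Result:
kind   
-------
fee    
payment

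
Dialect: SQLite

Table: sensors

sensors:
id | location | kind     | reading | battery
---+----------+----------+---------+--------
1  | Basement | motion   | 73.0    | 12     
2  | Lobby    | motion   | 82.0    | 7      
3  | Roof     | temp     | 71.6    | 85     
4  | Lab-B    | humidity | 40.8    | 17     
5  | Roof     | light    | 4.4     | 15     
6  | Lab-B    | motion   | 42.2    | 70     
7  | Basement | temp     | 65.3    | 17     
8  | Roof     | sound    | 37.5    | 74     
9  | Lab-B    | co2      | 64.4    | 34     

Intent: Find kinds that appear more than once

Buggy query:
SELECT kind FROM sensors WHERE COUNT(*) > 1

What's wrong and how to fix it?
Bug: WHERE can't reference COUNT(*); aggregates are computed after WHERE

Fix: GROUP BY kind, then filter groups with HAVING COUNT(*) > 1

Corrected query:
SELECT kind FROM sensors GROUP BY kind HAVING COUNT(*) > 1

Result:
kind  
------
motion
temp  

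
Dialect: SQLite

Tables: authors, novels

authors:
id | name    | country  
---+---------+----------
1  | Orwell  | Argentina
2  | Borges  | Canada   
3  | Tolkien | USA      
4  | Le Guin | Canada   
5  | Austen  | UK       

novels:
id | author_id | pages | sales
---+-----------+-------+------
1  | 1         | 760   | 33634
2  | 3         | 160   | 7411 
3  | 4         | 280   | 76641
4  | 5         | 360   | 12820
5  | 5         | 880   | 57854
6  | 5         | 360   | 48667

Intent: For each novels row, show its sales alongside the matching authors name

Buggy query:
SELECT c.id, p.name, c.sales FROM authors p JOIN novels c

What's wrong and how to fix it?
Bug: JOIN with no ON clause produces a cartesian product; every novels row pairs with every authors row

Fix: Add ON c.author_id = p.id to the JOIN

Corrected query:
SELECT c.id, p.name, c.sales FROM authors p JOIN novels c ON c.author_id = p.id

Result:
id | name    | sales
---+---------+------
1  | Orwell  | 33634
2  | Tolkien | 7411 
3  | Le Guin | 76641
4  | Austen  | 12820
5  | Austen  | 57854
6  | Austen  | 48667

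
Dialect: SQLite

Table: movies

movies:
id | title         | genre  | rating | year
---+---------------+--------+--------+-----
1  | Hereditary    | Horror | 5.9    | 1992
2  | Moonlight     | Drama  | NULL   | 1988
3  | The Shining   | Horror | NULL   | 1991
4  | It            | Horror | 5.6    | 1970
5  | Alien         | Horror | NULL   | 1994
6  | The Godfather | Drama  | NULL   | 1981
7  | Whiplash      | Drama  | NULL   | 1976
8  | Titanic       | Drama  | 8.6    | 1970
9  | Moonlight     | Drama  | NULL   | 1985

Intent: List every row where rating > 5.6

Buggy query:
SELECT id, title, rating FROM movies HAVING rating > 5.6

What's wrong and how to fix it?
Bug: HAVING filters the output of aggregation, but this query has no GROUP BY and no aggregate functions, so SQLite rejects it (HAVING clause on a non-aggregate query); the condition here is per row

Fix: Replace HAVING with WHERE since the condition applies to individual rows

Corrected query:
SELECT id, title, rating FROM movies WHERE rating > 5.6

Result:
id | title      | rating
---+------------+-------
1  | Hereditary | 5.9   
8  | Titanic    | 8.6   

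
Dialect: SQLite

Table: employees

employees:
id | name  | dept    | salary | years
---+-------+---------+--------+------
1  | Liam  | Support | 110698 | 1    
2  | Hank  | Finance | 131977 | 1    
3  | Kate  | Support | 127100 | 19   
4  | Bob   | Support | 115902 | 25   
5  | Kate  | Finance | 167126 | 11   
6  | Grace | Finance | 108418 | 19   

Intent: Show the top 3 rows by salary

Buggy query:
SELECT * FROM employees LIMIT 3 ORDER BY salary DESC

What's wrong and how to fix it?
Bug: LIMIT must come after ORDER BY

Fix: Sort with ORDER BY, then apply LIMIT

Corrected query:
SELECT * FROM employees ORDER BY salary DESC LIMIT 3

Result:
id | name | dept    | salary | years
---+------+---------+--------+------
5  | Kate | Finance | 167126 | 11   
2  | Hank | Finance | 131977 | 1    
3  | Kate | Support | 127100 | 19   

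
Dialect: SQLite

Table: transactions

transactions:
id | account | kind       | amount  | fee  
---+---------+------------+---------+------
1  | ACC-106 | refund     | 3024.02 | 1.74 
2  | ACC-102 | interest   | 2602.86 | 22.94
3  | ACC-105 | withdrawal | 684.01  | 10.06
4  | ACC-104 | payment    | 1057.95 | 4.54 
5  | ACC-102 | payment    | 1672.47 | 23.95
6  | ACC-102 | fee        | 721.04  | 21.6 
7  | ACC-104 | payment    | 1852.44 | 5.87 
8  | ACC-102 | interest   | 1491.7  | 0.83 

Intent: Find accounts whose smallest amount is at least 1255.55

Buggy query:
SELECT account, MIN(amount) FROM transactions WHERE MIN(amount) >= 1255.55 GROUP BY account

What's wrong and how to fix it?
Bug: Aggregates like MIN are computed per group after WHERE runs

Fix: Use HAVING for the per-group MIN condition

Corrected query:
SELECT account, MIN(amount) FROM transactions GROUP BY account HAVING MIN(amount) >= 1255.55

Result:
account | MIN(amount)
--------+------------
ACC-106 | 3024.02    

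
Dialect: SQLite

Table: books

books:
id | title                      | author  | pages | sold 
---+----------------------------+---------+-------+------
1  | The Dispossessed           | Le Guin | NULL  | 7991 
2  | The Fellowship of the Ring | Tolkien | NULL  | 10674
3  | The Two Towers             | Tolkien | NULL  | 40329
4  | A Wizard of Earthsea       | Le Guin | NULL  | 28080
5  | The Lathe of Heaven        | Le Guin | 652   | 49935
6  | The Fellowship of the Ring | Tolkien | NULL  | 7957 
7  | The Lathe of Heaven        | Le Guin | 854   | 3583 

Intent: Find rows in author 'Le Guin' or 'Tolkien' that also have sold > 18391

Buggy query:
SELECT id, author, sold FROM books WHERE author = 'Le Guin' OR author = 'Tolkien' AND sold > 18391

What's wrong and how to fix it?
Bug: AND binds tighter than OR, so this parses as author = 'Le Guin' OR (author = 'Tolkien' AND sold > 18391)

Fix: Add parentheses around the OR so the AND applies to both alternatives

Corrected query:
SELECT id, author, sold FROM books WHERE (author = 'Le Guin' OR author = 'Tolkien') AND sold > 18391

Result:
id | author  | sold 
---+---------+------
3  | Tolkien | 40329
4  | Le Guin | 28080
5  | Le Guin | 49935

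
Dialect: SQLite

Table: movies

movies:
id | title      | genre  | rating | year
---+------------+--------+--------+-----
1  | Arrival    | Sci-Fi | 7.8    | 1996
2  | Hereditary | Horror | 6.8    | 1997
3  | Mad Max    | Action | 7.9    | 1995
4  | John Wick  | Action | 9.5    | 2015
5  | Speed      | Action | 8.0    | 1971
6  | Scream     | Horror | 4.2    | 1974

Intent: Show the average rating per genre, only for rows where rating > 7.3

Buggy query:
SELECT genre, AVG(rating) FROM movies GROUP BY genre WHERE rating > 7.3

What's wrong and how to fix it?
Bug: WHERE cannot follow GROUP BY

Fix: Place WHERE between FROM and GROUP BY

Corrected query:
SELECT genre, AVG(rating) FROM movies WHERE rating > 7.3 GROUP BY genre

Result:
genre  | AVG(rating)
-------+------------
Action | 8.466667   
Sci-Fi | 7.8        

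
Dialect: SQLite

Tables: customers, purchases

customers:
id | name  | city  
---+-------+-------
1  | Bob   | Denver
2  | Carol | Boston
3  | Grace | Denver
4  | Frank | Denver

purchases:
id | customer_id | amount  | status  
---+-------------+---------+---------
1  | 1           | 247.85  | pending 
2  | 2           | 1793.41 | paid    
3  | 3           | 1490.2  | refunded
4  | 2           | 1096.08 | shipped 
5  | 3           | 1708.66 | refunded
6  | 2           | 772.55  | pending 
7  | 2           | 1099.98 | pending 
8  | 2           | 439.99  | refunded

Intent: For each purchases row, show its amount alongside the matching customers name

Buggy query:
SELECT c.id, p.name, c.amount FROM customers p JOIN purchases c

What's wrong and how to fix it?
Bug: JOIN with no ON clause produces a cartesian product; every purchases row pairs with every customers row

Fix: Specify the join condition linking the foreign key to the parent id

Corrected query:
SELECT c.id, p.name, c.amount FROM customers p JOIN purchases c ON c.customer_id = p.id

Result:
id | name  | amount 
---+-------+--------
1  | Bob   | 247.85 
2  | Carol | 1793.41
3  | Grace | 1490.2 
4  | Carol | 1096.08
5  | Grace | 1708.66
6  | Carol | 772.55 
7  | Carol | 1099.98
8  | Carol | 439.99 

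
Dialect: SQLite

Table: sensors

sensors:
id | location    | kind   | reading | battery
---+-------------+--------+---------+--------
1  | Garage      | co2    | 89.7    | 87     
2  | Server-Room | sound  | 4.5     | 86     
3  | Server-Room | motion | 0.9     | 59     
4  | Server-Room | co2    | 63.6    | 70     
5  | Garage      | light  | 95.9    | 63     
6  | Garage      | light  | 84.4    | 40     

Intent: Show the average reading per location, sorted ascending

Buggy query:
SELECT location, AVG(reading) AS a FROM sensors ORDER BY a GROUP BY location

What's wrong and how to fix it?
Bug: ORDER BY appears before GROUP BY; SQL clause order requires GROUP BY first

Fix: Move ORDER BY to the end, after GROUP BY

Corrected query:
SELECT location, AVG(reading) AS a FROM sensors GROUP BY location ORDER BY a

Result:
location    | a 
------------+---
Server-Room | 23
Garage      | 90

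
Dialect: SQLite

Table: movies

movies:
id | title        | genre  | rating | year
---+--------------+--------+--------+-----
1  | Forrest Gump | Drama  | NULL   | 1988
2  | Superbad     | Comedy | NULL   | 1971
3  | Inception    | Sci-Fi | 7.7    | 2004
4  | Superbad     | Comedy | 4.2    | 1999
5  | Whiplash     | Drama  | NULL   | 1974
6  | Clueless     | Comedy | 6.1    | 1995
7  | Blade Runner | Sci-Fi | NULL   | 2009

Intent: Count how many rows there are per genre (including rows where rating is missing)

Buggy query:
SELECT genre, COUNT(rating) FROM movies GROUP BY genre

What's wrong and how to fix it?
Bug: COUNT(rating) skips NULLs, so groups with missing rating are undercounted

Fix: Use COUNT(*) to count all rows regardless of NULL

Corrected query:
SELECT genre, COUNT(*) FROM movies GROUP BY genre

Result:
genre  | COUNT(*)
-------+---------
Comedy | 3       
Drama  | 2       
Sci-Fi | 2       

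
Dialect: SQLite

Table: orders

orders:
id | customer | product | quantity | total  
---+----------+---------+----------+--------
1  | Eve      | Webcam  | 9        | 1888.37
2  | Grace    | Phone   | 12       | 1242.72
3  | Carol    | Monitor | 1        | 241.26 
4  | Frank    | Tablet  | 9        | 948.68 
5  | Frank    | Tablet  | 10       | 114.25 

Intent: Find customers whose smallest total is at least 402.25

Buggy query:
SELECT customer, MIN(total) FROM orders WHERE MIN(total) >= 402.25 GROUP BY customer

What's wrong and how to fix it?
Bug: Aggregates like MIN are computed per group after WHERE runs

Fix: Use HAVING for the per-group MIN condition

Corrected query:
SELECT customer, MIN(total) FROM orders GROUP BY customer HAVING MIN(total) >= 402.25

Result:
customer | MIN(total)
---------+-----------
Eve      | 1888.37   
Grace    | 1242.72   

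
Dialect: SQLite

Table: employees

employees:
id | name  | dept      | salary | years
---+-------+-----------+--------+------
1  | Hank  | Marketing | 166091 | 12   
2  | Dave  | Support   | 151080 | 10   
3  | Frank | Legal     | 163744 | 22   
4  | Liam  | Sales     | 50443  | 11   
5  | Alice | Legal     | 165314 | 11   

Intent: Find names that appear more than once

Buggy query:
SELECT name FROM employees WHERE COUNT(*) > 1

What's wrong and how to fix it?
Bug: COUNT(*) is an aggregate and cannot be used in WHERE

Fix: GROUP BY name, then filter groups with HAVING COUNT(*) > 1

Corrected query:
SELECT name FROM employees GROUP BY name HAVING COUNT(*) > 1

Result:
(no rows)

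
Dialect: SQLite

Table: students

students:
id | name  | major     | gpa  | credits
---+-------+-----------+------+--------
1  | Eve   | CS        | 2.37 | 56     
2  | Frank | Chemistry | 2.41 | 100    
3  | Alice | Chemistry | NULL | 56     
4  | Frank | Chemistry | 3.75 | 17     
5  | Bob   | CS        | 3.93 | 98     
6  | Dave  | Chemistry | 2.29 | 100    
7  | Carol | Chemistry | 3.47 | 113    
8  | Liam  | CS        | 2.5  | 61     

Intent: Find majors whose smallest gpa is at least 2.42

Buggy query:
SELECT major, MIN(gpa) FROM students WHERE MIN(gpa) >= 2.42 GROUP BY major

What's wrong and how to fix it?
Bug: MIN() in WHERE is a misuse of aggregate

Fix: Replace WHERE with HAVING after the GROUP BY

Corrected query:
SELECT major, MIN(gpa) FROM students GROUP BY major HAVING MIN(gpa) >= 2.42

Result:
(no rows)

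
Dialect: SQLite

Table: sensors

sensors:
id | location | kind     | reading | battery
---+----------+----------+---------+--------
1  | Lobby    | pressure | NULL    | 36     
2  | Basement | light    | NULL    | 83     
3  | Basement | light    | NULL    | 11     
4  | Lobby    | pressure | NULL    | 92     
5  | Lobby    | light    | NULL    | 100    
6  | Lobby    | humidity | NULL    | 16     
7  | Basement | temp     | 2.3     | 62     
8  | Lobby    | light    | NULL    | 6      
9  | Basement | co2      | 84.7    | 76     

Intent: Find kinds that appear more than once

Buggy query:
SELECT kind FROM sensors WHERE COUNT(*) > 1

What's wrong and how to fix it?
Bug: WHERE can't reference COUNT(*); aggregates are computed after WHERE

Fix: Group first, then use HAVING for the count condition

Corrected query:
SELECT kind FROM sensors GROUP BY kind HAVING COUNT(*) > 1

Result:
kind    
--------
light   
pressure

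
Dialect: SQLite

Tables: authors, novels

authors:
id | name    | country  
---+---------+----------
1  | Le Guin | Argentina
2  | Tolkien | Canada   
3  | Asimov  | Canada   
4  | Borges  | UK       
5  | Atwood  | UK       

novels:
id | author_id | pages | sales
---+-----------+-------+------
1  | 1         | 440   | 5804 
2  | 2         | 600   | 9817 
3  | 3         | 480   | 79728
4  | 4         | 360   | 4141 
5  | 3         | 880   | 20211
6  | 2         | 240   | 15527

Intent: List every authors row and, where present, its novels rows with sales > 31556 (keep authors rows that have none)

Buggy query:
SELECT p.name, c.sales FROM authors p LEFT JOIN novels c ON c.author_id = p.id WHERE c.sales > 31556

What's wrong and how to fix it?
Bug: Filtering c.sales in WHERE discards the NULL rows produced by LEFT JOIN, turning it into an inner join

Fix: Move the right-table condition into the ON clause so unmatched parents are kept

Corrected query:
SELECT p.name, c.sales FROM authors p LEFT JOIN novels c ON c.author_id = p.id AND c.sales > 31556

Result:
name    | sales
--------+------
Le Guin | NULL 
Tolkien | NULL 
Asimov  | 79728
Borges  | NULL 
Atwood  | NULL 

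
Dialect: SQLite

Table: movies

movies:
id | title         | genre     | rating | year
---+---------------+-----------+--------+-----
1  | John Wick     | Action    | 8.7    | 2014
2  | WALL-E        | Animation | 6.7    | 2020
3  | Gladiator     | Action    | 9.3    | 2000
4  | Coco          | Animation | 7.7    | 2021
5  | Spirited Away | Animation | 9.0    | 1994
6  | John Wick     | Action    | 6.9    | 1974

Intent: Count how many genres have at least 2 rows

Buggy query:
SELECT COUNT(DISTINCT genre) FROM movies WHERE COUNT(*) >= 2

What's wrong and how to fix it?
Bug: COUNT(*) cannot appear in WHERE; the per-group count doesn't exist yet

Fix: Use a subquery that GROUPs and filters with HAVING, then count its rows

Corrected query:
SELECT COUNT(*) FROM (SELECT genre FROM movies GROUP BY genre HAVING COUNT(*) >= 2)

Result:
COUNT(*)
--------
2       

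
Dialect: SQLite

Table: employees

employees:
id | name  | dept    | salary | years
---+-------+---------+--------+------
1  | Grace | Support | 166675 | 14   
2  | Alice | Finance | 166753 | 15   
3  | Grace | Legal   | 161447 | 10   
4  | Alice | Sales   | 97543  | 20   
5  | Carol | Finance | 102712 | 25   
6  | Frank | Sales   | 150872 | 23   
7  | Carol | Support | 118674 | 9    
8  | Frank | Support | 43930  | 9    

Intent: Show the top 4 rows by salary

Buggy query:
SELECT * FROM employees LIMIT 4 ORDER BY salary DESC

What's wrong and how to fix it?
Bug: ORDER BY cannot follow LIMIT; LIMIT is the final clause

Fix: Sort with ORDER BY, then apply LIMIT

Corrected query:
SELECT * FROM employees ORDER BY salary DESC LIMIT 4

Result:
id | name  | dept    | salary | years
---+-------+---------+--------+------
2  | Alice | Finance | 166753 | 15   
1  | Grace | Support | 166675 | 14   
3  | Grace | Legal   | 161447 | 10   
6  | Frank | Sales   | 150872 | 23   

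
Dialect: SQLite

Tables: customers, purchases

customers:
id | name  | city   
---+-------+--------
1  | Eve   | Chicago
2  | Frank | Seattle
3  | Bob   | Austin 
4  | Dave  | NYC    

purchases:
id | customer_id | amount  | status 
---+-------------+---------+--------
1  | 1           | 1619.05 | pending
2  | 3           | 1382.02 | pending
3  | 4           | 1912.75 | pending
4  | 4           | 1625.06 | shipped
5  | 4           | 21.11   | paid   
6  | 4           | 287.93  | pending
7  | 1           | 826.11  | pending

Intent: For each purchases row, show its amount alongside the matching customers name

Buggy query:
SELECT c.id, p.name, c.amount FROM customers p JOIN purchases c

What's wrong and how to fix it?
Bug: JOIN with no ON clause produces a cartesian product; every purchases row pairs with every customers row

Fix: Specify the join condition linking the foreign key to the parent id

Corrected query:
SELECT c.id, p.name, c.amount FROM customers p JOIN purchases c ON c.customer_id = p.id

Result:
id | name | amount 
---+------+--------
1  | Eve  | 1619.05
2  | Bob  | 1382.02
3  | Dave | 1912.75
4  | Dave | 1625.06
5  | Dave | 21.11  
6  | Dave | 287.93 
7  | Eve  | 826.11 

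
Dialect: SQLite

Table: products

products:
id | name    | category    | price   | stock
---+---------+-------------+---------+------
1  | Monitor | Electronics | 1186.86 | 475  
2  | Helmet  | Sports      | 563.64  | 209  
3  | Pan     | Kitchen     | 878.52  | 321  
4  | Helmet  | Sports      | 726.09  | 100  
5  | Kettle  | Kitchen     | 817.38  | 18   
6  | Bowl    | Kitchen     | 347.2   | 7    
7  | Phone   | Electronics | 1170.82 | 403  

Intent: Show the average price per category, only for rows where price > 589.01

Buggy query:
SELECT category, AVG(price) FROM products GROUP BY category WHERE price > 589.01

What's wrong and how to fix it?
Bug: WHERE cannot follow GROUP BY

Fix: Place WHERE between FROM and GROUP BY

Corrected query:
SELECT category, AVG(price) FROM products WHERE price > 589.01 GROUP BY category

Result:
category    | AVG(price)
------------+-----------
Electronics | 1178.84   
Kitchen     | 847.95    
Sports      | 726.09    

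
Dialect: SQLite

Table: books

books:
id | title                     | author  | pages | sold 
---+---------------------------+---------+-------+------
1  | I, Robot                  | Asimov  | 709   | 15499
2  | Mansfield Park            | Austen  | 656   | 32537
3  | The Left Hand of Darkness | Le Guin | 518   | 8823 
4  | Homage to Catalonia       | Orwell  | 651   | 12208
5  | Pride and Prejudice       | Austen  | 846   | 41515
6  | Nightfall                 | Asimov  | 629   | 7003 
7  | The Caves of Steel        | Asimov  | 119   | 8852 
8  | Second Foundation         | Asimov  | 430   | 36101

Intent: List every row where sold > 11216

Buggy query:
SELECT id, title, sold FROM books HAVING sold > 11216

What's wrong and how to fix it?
Bug: This is a non-aggregate query (no GROUP BY, no aggregates), so in SQLite the HAVING clause is invalid here; a row-level condition belongs in WHERE

Fix: Replace HAVING with WHERE since the condition applies to individual rows

Corrected query:
SELECT id, title, sold FROM books WHERE sold > 11216

Result:
id | title               | sold 
---+---------------------+------
1  | I, Robot            | 15499
2  | Mansfield Park      | 32537
4  | Homage to Catalonia | 12208
5  | Pride and Prejudice | 41515
8  | Second Foundation   | 36101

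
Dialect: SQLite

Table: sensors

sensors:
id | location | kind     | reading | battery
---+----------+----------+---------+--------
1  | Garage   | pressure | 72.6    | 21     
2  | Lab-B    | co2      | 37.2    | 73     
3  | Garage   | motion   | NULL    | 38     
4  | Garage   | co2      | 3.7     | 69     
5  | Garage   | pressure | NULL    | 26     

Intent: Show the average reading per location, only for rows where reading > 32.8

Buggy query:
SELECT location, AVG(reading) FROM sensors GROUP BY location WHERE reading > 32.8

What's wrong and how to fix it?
Bug: WHERE cannot follow GROUP BY

Fix: Move the WHERE clause before GROUP BY

Corrected query:
SELECT location, AVG(reading) FROM sensors WHERE reading > 32.8 GROUP BY location

Result:
location | AVG(reading)
---------+-------------
Garage   | 72.6        
Lab-B    | 37.2        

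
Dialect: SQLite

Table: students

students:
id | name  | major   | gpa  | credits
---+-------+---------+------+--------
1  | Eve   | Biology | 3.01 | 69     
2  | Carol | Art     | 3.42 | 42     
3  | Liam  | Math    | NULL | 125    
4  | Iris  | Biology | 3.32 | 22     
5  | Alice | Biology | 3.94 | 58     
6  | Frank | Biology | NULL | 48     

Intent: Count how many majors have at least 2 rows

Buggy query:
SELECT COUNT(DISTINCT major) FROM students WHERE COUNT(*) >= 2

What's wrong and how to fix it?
Bug: COUNT(*) cannot appear in WHERE; the per-group count doesn't exist yet

Fix: Group first with HAVING COUNT(*) >= 2, then COUNT the resulting groups

Corrected query:
SELECT COUNT(*) FROM (SELECT major FROM students GROUP BY major HAVING COUNT(*) >= 2)

Result:
COUNT(*)
--------
1       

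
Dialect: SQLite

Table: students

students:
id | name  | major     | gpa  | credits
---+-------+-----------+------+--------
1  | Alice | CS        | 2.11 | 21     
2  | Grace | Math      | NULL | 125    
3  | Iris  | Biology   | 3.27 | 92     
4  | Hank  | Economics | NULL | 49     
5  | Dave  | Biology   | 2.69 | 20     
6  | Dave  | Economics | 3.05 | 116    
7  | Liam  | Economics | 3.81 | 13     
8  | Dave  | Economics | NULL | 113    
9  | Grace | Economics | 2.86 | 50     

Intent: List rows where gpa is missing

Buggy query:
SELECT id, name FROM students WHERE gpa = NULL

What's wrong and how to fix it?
Bug: '= NULL' is always unknown in SQL three-valued logic, so no rows match

Fix: Replace '= NULL' with 'IS NULL'

Corrected query:
SELECT id, name FROM students WHERE gpa IS NULL

Result:
id | name 
---+------
2  | Grace
4  | Hank 
8  | Dave 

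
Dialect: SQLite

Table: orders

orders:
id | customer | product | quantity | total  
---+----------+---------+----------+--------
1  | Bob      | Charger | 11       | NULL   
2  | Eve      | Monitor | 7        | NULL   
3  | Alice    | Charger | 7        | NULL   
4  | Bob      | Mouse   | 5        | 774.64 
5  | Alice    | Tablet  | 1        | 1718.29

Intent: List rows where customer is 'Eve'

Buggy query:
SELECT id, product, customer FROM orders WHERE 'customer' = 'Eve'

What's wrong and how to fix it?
Bug: Single quotes denote string literals in SQL; the column name is being compared as a constant string

Fix: Reference the column as customer without single quotes

Corrected query:
SELECT id, product, customer FROM orders WHERE customer = 'Eve'

Result:
id | product | customer
---+---------+---------
2  | Monitor | Eve     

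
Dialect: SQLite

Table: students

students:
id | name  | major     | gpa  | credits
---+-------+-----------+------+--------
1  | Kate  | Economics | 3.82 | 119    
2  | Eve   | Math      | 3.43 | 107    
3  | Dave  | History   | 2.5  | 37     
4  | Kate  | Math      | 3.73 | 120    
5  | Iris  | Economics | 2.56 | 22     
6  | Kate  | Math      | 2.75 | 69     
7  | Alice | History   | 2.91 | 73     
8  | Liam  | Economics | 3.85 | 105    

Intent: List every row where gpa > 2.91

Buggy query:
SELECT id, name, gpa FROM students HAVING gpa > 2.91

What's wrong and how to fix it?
Bug: This is a non-aggregate query (no GROUP BY, no aggregates), so in SQLite the HAVING clause is invalid here; a row-level condition belongs in WHERE

Fix: Replace HAVING with WHERE since the condition applies to individual rows

Corrected query:
SELECT id, name, gpa FROM students WHERE gpa > 2.91

Result:
id | name | gpa 
---+------+-----
1  | Kate | 3.82
2  | Eve  | 3.43
4  | Kate | 3.73
8  | Liam | 3.85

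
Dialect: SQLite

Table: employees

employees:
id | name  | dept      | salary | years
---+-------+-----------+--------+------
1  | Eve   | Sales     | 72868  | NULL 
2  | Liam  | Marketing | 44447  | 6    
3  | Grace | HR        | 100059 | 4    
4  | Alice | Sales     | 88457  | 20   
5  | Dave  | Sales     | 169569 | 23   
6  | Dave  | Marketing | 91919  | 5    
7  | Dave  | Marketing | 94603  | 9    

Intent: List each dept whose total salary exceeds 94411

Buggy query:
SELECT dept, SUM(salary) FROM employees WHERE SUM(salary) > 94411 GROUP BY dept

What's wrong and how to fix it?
Bug: WHERE runs before GROUP BY, so aggregates aren't available there

Fix: Use HAVING (which filters groups after aggregation) instead of WHERE

Corrected query:
SELECT dept, SUM(salary) FROM employees GROUP BY dept HAVING SUM(salary) > 94411

Result:
dept      | SUM(salary)
----------+------------
HR        | 100059     
Marketing | 230969     
Sales     | 330894     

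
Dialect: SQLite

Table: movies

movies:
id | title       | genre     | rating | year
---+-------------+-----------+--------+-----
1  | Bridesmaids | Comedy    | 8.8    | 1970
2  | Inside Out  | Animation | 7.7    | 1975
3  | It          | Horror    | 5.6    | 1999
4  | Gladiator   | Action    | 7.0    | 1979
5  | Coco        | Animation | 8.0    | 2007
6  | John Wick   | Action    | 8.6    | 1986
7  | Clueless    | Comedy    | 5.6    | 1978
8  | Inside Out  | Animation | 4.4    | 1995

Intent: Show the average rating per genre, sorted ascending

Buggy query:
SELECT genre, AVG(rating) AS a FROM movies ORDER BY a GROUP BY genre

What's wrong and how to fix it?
Bug: ORDER BY appears before GROUP BY; SQL clause order requires GROUP BY first

Fix: Reorder: SELECT … FROM … GROUP BY … ORDER BY …

Corrected query:
SELECT genre, AVG(rating) AS a FROM movies GROUP BY genre ORDER BY a

Result:
genre     | a  
----------+----
Horror    | 5.6
Animation | 6.7
Comedy    | 7.2
Action    | 7.8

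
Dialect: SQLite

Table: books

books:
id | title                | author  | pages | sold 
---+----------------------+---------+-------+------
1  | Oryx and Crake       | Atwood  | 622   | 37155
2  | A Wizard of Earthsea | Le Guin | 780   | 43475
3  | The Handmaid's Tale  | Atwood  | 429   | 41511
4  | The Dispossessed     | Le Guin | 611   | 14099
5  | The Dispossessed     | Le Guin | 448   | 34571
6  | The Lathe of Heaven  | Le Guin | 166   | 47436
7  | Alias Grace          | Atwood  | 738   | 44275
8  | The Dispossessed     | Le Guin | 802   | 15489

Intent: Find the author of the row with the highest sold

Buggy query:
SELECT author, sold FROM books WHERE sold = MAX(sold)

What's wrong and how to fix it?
Bug: WHERE is evaluated per row; an aggregate over the whole table isn't defined there

Fix: Wrap MAX in a scalar subquery so WHERE compares against a single value

Corrected query:
SELECT author, sold FROM books WHERE sold = (SELECT MAX(sold) FROM books)

Result:
author  | sold 
--------+------
Le Guin | 47436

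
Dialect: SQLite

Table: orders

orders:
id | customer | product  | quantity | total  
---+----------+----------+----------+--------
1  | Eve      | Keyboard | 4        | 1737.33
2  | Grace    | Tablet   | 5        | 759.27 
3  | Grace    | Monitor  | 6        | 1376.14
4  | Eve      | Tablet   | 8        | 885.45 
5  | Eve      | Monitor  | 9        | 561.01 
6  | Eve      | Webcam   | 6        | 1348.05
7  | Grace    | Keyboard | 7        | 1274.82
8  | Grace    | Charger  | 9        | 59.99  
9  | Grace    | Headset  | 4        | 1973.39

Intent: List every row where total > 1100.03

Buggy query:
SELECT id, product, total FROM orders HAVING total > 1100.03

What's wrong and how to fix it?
Bug: This is a non-aggregate query (no GROUP BY, no aggregates), so in SQLite the HAVING clause is invalid here; a row-level condition belongs in WHERE

Fix: Replace HAVING with WHERE since the condition applies to individual rows

Corrected query:
SELECT id, product, total FROM orders WHERE total > 1100.03

Result:
id | product  | total  
---+----------+--------
1  | Keyboard | 1737.33
3  | Monitor  | 1376.14
6  | Webcam   | 1348.05
7  | Keyboard | 1274.82
9  | Headset  | 1973.39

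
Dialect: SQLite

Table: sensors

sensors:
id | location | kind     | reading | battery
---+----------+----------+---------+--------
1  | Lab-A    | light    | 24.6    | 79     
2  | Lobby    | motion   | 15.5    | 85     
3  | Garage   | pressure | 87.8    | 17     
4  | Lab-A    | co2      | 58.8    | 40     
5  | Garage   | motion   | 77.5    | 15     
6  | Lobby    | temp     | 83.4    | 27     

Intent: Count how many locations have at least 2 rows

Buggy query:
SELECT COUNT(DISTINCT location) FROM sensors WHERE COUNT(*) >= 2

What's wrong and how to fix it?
Bug: WHERE filters individual rows, not groups, so a group-level COUNT is invalid there

Fix: Group first with HAVING COUNT(*) >= 2, then COUNT the resulting groups

Corrected query:
SELECT COUNT(*) FROM (SELECT location FROM sensors GROUP BY location HAVING COUNT(*) >= 2)

Result:
COUNT(*)
--------
3       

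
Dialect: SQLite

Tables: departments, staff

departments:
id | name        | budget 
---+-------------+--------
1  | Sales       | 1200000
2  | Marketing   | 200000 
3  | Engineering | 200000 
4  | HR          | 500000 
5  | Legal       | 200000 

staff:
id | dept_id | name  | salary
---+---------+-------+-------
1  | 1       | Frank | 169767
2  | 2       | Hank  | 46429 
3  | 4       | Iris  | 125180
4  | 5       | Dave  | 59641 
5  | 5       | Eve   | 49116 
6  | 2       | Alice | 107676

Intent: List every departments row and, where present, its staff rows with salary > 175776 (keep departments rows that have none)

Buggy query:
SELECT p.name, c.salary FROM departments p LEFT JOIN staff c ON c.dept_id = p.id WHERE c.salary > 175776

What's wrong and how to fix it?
Bug: A WHERE condition on the right-hand table after LEFT JOIN drops unmatched parents

Fix: Move the right-table condition into the ON clause so unmatched parents are kept

Corrected query:
SELECT p.name, c.salary FROM departments p LEFT JOIN staff c ON c.dept_id = p.id AND c.salary > 175776

Result:
name        | salary
------------+-------
Sales       | NULL  
Marketing   | NULL  
Engineering | NULL  
HR          | NULL  
Legal       | NULL  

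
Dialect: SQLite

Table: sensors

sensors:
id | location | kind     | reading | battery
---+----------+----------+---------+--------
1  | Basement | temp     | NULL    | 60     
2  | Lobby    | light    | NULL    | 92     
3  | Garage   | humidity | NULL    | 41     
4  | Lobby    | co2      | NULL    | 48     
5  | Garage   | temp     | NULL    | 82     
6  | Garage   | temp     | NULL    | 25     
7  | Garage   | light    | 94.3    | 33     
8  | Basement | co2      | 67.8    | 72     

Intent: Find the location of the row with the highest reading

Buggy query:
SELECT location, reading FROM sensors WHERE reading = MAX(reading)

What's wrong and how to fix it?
Bug: MAX(reading) is an aggregate and cannot be used directly in WHERE

Fix: Use a subquery: WHERE reading = (SELECT MAX(reading) FROM sensors)

Corrected query:
SELECT location, reading FROM sensors WHERE reading = (SELECT MAX(reading) FROM sensors)

Result:
location | reading
---------+--------
Garage   | 94.3   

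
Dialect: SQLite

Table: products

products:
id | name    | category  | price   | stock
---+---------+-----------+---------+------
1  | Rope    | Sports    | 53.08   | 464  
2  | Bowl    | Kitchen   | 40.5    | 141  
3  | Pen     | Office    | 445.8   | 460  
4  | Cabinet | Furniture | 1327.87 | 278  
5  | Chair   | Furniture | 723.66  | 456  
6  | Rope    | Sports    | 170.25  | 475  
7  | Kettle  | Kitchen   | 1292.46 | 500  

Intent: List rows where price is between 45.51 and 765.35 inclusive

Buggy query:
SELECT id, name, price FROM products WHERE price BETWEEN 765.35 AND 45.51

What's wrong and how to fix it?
Bug: The bounds are reversed; BETWEEN a AND b requires a <= b to match anything

Fix: Write BETWEEN 45.51 AND 765.35

Corrected query:
SELECT id, name, price FROM products WHERE price BETWEEN 45.51 AND 765.35

Result:
id | name  | price 
---+-------+-------
1  | Rope  | 53.08 
3  | Pen   | 445.8 
5  | Chair | 723.66
6  | Rope  | 170.25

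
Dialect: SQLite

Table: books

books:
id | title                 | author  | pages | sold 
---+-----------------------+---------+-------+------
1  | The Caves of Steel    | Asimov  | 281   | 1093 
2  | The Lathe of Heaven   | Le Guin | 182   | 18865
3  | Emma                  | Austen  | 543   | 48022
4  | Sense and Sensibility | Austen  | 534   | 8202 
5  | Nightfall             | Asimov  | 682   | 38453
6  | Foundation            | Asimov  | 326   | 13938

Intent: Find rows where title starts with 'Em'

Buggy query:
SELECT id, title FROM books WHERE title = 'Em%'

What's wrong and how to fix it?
Bug: '=' compares the literal string including the % character; pattern matching needs LIKE

Fix: Use LIKE for wildcard pattern matching

Corrected query:
SELECT id, title FROM books WHERE title LIKE 'Em%'

Result:
id | title
---+------
3  | Emma 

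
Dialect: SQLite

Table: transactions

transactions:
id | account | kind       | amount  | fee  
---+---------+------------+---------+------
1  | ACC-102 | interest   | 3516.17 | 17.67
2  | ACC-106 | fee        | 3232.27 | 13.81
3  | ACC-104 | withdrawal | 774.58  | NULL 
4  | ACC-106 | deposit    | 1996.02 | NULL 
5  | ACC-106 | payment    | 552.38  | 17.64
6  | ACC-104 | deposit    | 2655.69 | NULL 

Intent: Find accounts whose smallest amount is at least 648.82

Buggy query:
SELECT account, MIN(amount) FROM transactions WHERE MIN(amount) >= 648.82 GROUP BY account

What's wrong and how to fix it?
Bug: MIN() in WHERE is a misuse of aggregate

Fix: Replace WHERE with HAVING after the GROUP BY

Corrected query:
SELECT account, MIN(amount) FROM transactions GROUP BY account HAVING MIN(amount) >= 648.82

Result:
account | MIN(amount)
--------+------------
ACC-102 | 3516.17    
ACC-104 | 774.58     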